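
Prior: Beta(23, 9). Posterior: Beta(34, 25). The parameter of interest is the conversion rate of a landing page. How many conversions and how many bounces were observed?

11 conversions and 16 bounces

Beta is conjugate to the binomial likelihood: posterior = Beta(α+s, β+f).
Match parameters: s=34−23=11, f=25−9=16.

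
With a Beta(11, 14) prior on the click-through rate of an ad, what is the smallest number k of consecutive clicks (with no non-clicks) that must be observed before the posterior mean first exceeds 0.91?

k = 131

After k clicks and 0 non-clicks the posterior is Beta(11+k, 14), with mean (11+k)/(11+14+k).
Set (11+k)/(25+k) > 0.91 and solve: k > (0.91·25 − 11)/(1 − 0.91) = 130.556.
The smallest integer exceeding 130.556 is 131, and checking k=131: (142)/(156) = 0.9103 > 0.91.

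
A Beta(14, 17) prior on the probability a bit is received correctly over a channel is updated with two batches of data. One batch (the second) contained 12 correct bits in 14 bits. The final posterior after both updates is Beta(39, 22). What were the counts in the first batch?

Because Beta–binomial updating is additive in the counts, the combined data contributed (α_post−α_prior, β_post−β_prior) successes and failures.
Total across both batches: 39−14=25 correct bits, 22−17=5 errors.
Subtract the second batch: 25−12=13 correct bits and 5−2=3 errors.

13 correct bits and 3 errors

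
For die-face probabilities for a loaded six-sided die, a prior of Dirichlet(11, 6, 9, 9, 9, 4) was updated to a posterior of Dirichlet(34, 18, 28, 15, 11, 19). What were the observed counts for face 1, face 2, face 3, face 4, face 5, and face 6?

For a Dirichlet(α) prior with multinomial counts c, the posterior is Dirichlet(α + c) componentwise.
Counts are posterior − prior componentwise: 34−11=23, 18−6=12, 28−9=19, 15−9=6, 11−9=2, 19−4=15.

counts (23, 12, 19, 6, 2, 15)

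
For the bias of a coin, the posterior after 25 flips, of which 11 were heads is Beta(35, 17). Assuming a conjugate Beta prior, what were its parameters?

Beta(24, 3)

Beta is conjugate to the binomial likelihood: posterior = Beta(α+s, β+f).
So α = 35 − 11 = 24 and β = 17 − 14 = 3.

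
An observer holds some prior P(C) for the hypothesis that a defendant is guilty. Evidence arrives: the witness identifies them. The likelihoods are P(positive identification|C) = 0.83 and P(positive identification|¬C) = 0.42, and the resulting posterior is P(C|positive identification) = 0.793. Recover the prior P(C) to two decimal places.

P(C) = 0.66

In odds form, posterior odds = prior odds × likelihood ratio, so prior odds = posterior odds ÷ LR.
Posterior odds = 0.793/(1−0.793) = 3.8309. LR = 0.83/0.42 = 1.9762.
Prior odds = 3.8309/1.9762 = 1.9385, so P(C) = 1.9385/(1+1.9385) ≈ 0.66.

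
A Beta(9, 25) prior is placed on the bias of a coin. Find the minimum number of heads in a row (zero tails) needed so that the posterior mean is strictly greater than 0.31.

k = 3

After k heads and 0 tails the posterior is Beta(9+k, 25), with mean (9+k)/(9+25+k).
Set (9+k)/(34+k) > 0.31 and solve: k > (0.31·34 − 9)/(1 − 0.31) = 2.232.
The smallest integer exceeding 2.232 is 3, and checking k=3: (12)/(37) = 0.3243 > 0.31.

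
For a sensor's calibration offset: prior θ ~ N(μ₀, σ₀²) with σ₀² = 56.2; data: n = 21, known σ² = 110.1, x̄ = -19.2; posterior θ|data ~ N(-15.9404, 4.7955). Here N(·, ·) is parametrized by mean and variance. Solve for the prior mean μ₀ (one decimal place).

The posterior mean is a precision-weighted average: μ_n = (τ₀μ₀ + τ_data·x̄)/(τ₀+τ_data), with τ₀=1/σ₀² and τ_data=n/σ².
Here τ₀ = 1/56.2 = 0.017794 and τ_data = 21/110.1 = 0.190736, so τ_n = 0.208530.
Rearranging for μ₀: μ₀ = (μ_n·τ_n − τ_data·x̄)/τ₀ = (-15.9404·0.208530 − 0.190736·-19.2) / 0.017794 = 0.338080/0.017794 ≈ 19.0.

μ₀ = 19.0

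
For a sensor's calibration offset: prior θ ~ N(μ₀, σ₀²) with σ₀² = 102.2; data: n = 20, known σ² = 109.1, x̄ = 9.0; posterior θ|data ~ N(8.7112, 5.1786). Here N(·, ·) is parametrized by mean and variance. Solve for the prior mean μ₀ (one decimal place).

μ₀ = 3.3

With known observation variance, the Normal–Normal posterior has precision τ_n = τ₀ + n/σ² and mean μ_n = (τ₀μ₀ + (n/σ²)x̄)/τ_n.
Here τ₀ = 1/102.2 = 0.009785 and τ_data = 20/109.1 = 0.183318, so τ_n = 0.193103.
Rearranging for μ₀: μ₀ = (μ_n·τ_n − τ_data·x̄)/τ₀ = (8.7112·0.193103 − 0.183318·9.0) / 0.009785 = 0.032297/0.009785 ≈ 3.3.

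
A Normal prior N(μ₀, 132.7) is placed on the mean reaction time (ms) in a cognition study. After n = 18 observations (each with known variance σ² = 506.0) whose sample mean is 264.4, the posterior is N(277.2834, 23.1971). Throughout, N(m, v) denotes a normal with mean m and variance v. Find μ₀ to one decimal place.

μ₀ = 338.1

The posterior mean is a precision-weighted average: μ_n = (τ₀μ₀ + τ_data·x̄)/(τ₀+τ_data), with τ₀=1/σ₀² and τ_data=n/σ².
Here τ₀ = 1/132.7 = 0.007536 and τ_data = 18/506.0 = 0.035573, so τ_n = 0.043109.
Rearranging for μ₀: μ₀ = (μ_n·τ_n − τ_data·x̄)/τ₀ = (277.2834·0.043109 − 0.035573·264.4) / 0.007536 = 2.547909/0.007536 ≈ 338.1.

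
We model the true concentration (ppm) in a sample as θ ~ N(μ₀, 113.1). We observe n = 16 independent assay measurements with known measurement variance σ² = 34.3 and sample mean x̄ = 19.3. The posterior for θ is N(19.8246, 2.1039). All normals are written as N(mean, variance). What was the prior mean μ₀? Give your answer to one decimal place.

The posterior mean is a precision-weighted average: μ_n = (τ₀μ₀ + τ_data·x̄)/(τ₀+τ_data), with τ₀=1/σ₀² and τ_data=n/σ².
Here τ₀ = 1/113.1 = 0.008842 and τ_data = 16/34.3 = 0.466472, so τ_n = 0.475314.
Rearranging for μ₀: μ₀ = (μ_n·τ_n − τ_data·x̄)/τ₀ = (19.8246·0.475314 − 0.466472·19.3) / 0.008842 = 0.420000/0.008842 ≈ 47.5.

μ₀ = 47.5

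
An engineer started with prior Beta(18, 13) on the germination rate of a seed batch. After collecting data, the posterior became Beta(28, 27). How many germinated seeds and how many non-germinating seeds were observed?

10 germinated seeds and 14 non-germinating seeds

Under Beta–binomial conjugacy the posterior parameters are (a+s, b+f).
So s = 28 − 18 = 10 and f = 27 − 13 = 14.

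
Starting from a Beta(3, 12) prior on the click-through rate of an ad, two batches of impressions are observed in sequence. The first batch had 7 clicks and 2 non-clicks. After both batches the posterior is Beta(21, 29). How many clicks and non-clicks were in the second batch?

11 clicks and 15 non-clicks

Because Beta–binomial updating is additive in the counts, the combined data contributed (α_post−α_prior, β_post−β_prior) successes and failures.
Total across both batches: 21−3=18 clicks, 29−12=17 non-clicks.
Subtract the first batch: 18−7=11 clicks and 17−2=15 non-clicks.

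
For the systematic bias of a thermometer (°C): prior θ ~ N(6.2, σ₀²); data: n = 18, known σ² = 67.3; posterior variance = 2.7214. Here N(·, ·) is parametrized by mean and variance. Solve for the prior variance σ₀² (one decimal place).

σ₀² = 10.0

For the Normal–Normal model with known σ², precisions add: τ_n = τ₀ + n/σ².
So 1/σ₀² = 1/2.7214 − 18/67.3 = 0.367458 − 0.267459 = 0.099999.
Hence σ₀² = 1/0.099999 ≈ 10.0.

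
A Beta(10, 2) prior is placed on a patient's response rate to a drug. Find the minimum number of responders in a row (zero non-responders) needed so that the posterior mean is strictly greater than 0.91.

k = 11

After k responders and 0 non-responders the posterior is Beta(10+k, 2), with mean (10+k)/(10+2+k).
Set (10+k)/(12+k) > 0.91 and solve: k > (0.91·12 − 10)/(1 − 0.91) = 10.222.
The smallest integer exceeding 10.222 is 11, and checking k=11: (21)/(23) = 0.9130 > 0.91.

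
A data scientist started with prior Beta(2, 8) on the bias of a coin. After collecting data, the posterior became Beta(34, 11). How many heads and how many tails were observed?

Under Beta–binomial conjugacy the posterior parameters are (α+s, β+f).
So s = 34 − 2 = 32 and f = 11 − 8 = 3.

32 heads and 3 tails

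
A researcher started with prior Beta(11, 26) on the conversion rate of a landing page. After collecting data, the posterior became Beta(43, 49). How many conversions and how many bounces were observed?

32 conversions and 23 bounces

A Beta(α, β) prior with s successes and f failures in binomial data gives a Beta(α+s, β+f) posterior.
So s = 43 − 11 = 32 and f = 49 − 26 = 23.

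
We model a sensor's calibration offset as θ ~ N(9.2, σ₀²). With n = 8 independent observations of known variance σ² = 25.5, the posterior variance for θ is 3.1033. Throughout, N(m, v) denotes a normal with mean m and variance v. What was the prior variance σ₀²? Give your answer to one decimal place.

σ₀² = 117.5

For the Normal–Normal model with known σ², precisions add: τ_n = τ₀ + n/σ².
So 1/σ₀² = 1/3.1033 − 8/25.5 = 0.322238 − 0.313725 = 0.008513.
Hence σ₀² = 1/0.008513 ≈ 117.5.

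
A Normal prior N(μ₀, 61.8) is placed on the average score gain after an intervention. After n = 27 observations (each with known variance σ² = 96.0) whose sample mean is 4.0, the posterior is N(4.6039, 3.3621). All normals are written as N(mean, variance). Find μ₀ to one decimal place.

With known observation variance, the Normal–Normal posterior has precision τ_n = τ₀ + n/σ² and mean μ_n = (τ₀μ₀ + (n/σ²)x̄)/τ_n.
Here τ₀ = 1/61.8 = 0.016181 and τ_data = 27/96.0 = 0.281250, so τ_n = 0.297431.
Rearranging for μ₀: μ₀ = (μ_n·τ_n − τ_data·x̄)/τ₀ = (4.6039·0.297431 − 0.281250·4.0) / 0.016181 = 0.244343/0.016181 ≈ 15.1.

μ₀ = 15.1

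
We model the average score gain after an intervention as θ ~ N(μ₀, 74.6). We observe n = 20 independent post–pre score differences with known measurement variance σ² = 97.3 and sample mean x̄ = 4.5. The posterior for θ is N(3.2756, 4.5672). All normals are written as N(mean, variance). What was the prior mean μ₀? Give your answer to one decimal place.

μ₀ = -15.5

The posterior mean is a precision-weighted average: μ_n = (τ₀μ₀ + τ_data·x̄)/(τ₀+τ_data), with τ₀=1/σ₀² and τ_data=n/σ².
Here τ₀ = 1/74.6 = 0.013405 and τ_data = 20/97.3 = 0.205550, so τ_n = 0.218955.
Rearranging for μ₀: μ₀ = (μ_n·τ_n − τ_data·x̄)/τ₀ = (3.2756·0.218955 − 0.205550·4.5) / 0.013405 = -0.207766/0.013405 ≈ -15.5.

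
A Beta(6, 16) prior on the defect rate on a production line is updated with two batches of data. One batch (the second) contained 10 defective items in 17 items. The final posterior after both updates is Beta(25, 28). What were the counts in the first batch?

9 defective items and 5 good items

Sequential conjugate updates are equivalent to a single update on the pooled data, so total successes = posterior α − prior α and total failures = posterior β − prior β.
Total across both batches: 25−6=19 defective items, 28−16=12 good items.
Subtract the second batch: 19−10=9 defective items and 12−7=5 good items.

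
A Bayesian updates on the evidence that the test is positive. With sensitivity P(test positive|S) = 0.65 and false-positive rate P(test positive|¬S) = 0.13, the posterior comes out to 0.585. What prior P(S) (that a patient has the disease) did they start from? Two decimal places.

Bayes' rule in odds form gives O(S|E) = O(S)·[P(E|S)/P(E|¬S)], hence O(S) = O(S|E)/LR.
Posterior odds = 0.585/(1−0.585) = 1.4096. LR = 0.65/0.13 = 5.0000.
Prior odds = 1.4096/5.0000 = 0.2819, so P(S) = 0.2819/(1+0.2819) ≈ 0.22.

P(S) = 0.22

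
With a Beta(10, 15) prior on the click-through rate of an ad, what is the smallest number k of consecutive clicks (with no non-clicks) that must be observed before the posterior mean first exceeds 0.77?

k = 41

After k clicks and 0 non-clicks the posterior is Beta(10+k, 15), with mean (10+k)/(10+15+k).
Set (10+k)/(25+k) > 0.77 and solve: k > (0.77·25 − 10)/(1 − 0.77) = 40.217.
The smallest integer exceeding 40.217 is 41.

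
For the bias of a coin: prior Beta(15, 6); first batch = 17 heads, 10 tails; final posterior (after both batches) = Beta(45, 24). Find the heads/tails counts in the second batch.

Sequential conjugate updates are equivalent to a single update on the pooled data, so total successes = posterior α − prior α and total failures = posterior β − prior β.
Total across both batches: 45−15=30 heads, 24−6=18 tails.
Subtract the first batch: 30−17=13 heads and 18−10=8 tails.

13 heads and 8 tails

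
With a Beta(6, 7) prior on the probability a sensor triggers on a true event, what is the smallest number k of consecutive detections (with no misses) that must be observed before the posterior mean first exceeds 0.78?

k = 19

After k detections and 0 misses the posterior is Beta(6+k, 7), with mean (6+k)/(6+7+k).
Set (6+k)/(13+k) > 0.78 and solve: k > (0.78·13 − 6)/(1 − 0.78) = 18.818.
The smallest integer exceeding 18.818 is 19.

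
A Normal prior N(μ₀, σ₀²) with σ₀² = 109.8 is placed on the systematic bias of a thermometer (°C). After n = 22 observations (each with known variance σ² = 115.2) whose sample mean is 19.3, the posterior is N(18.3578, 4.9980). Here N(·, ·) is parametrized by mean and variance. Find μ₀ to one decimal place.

μ₀ = -1.4

With known observation variance, the Normal–Normal posterior has precision τ_n = τ₀ + n/σ² and mean μ_n = (τ₀μ₀ + (n/σ²)x̄)/τ_n.
Here τ₀ = 1/109.8 = 0.009107 and τ_data = 22/115.2 = 0.190972, so τ_n = 0.200079.
Rearranging for μ₀: μ₀ = (μ_n·τ_n − τ_data·x̄)/τ₀ = (18.3578·0.200079 − 0.190972·19.3) / 0.009107 = -0.012749/0.009107 ≈ -1.4.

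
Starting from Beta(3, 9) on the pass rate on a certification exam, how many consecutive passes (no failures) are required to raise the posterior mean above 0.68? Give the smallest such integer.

k = 17

After k passes and 0 failures the posterior is Beta(3+k, 9), with mean (3+k)/(3+9+k).
Set (3+k)/(12+k) > 0.68 and solve: k > (0.68·12 − 3)/(1 − 0.68) = 16.125.
The smallest integer exceeding 16.125 is 17.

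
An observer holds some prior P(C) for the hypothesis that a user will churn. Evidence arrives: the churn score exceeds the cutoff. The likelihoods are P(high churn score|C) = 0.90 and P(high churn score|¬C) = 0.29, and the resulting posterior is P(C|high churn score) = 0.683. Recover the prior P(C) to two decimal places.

P(C) = 0.41

In odds form, posterior odds = prior odds × likelihood ratio, so prior odds = posterior odds ÷ LR.
Posterior odds = 0.683/(1−0.683) = 2.1546. LR = 0.90/0.29 = 3.1034.
Prior odds = 2.1546/3.1034 = 0.6943, so P(C) = 0.6943/(1+0.6943) ≈ 0.41.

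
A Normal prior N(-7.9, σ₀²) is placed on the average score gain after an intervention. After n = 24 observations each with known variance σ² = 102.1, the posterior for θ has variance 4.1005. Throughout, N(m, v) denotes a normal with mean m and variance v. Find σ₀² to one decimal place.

σ₀² = 113.5

Posterior precision equals prior precision plus data precision: 1/σ_n² = 1/σ₀² + n/σ².
So 1/σ₀² = 1/4.1005 − 24/102.1 = 0.243873 − 0.235064 = 0.008809.
Hence σ₀² = 1/0.008809 ≈ 113.5.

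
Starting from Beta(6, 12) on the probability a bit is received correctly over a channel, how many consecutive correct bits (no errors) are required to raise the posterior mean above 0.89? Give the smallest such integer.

After k correct bits and 0 errors the posterior is Beta(6+k, 12), with mean (6+k)/(6+12+k).
Set (6+k)/(18+k) > 0.89 and solve: k > (0.89·18 − 6)/(1 − 0.89) = 91.091.
The smallest integer exceeding 91.091 is 92.

k = 92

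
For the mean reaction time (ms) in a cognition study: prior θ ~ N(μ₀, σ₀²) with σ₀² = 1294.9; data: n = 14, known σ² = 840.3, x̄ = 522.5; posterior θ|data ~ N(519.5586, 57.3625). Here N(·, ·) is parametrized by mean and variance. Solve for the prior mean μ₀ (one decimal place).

μ₀ = 456.1

With known observation variance, the Normal–Normal posterior has precision τ_n = τ₀ + n/σ² and mean μ_n = (τ₀μ₀ + (n/σ²)x̄)/τ_n.
Here τ₀ = 1/1294.9 = 0.000772 and τ_data = 14/840.3 = 0.016661, so τ_n = 0.017433.
Rearranging for μ₀: μ₀ = (μ_n·τ_n − τ_data·x̄)/τ₀ = (519.5586·0.017433 − 0.016661·522.5) / 0.000772 = 0.352093/0.000772 ≈ 456.1.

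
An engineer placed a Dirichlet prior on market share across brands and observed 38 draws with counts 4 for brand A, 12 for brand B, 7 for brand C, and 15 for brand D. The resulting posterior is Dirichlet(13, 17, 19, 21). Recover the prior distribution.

Dirichlet(9, 5, 12, 6)

For a Dirichlet(α) prior with multinomial counts c, the posterior is Dirichlet(α + c) componentwise.
Subtract each count from the matching posterior parameter: 13−4=9, 17−12=5, 19−7=12, 21−15=6.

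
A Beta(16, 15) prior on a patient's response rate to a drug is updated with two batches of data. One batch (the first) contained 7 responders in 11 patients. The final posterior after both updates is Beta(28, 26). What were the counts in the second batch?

5 responders and 7 non-responders

Sequential conjugate updates are equivalent to a single update on the pooled data, so total successes = posterior α − prior α and total failures = posterior β − prior β.
Total across both batches: 28−16=12 responders, 26−15=11 non-responders.
Subtract the first batch: 12−7=5 responders and 11−4=7 non-responders.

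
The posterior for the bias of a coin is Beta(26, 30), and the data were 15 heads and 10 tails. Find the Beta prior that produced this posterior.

Beta(11, 20)

Beta is conjugate to the binomial likelihood: posterior = Beta(a+s, b+f).
Subtract the data counts: 26−15=11, 30−10=20.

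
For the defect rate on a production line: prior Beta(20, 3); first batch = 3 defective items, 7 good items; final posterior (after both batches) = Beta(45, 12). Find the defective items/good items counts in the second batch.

Because Beta–binomial updating is additive in the counts, the combined data contributed (α_post−α_prior, β_post−β_prior) successes and failures.
Total across both batches: 45−20=25 defective items, 12−3=9 good items.
Subtract the first batch: 25−3=22 defective items and 9−7=2 good items.

22 defective items and 2 good items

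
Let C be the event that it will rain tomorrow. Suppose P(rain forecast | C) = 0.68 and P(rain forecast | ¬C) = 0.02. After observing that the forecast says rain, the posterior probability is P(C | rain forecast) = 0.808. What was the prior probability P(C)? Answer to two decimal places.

P(C) = 0.11

In odds form, posterior odds = prior odds × likelihood ratio, so prior odds = posterior odds ÷ LR.
Posterior odds = 0.808/(1−0.808) = 4.2083. LR = 0.68/0.02 = 34.0000.
Prior odds = 4.2083/34.0000 = 0.1238, so P(C) = 0.1238/(1+0.1238) ≈ 0.11.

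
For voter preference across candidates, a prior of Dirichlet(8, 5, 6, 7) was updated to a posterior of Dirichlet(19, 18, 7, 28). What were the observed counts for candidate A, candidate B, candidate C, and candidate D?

counts (11, 13, 1, 21)

For a Dirichlet(α) prior with multinomial counts c, the posterior is Dirichlet(α + c) componentwise.
Counts are posterior − prior componentwise: 19−8=11, 18−5=13, 7−6=1, 28−7=21.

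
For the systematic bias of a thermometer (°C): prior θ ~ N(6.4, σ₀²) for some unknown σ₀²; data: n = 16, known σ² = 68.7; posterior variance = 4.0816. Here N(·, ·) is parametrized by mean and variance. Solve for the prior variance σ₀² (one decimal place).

Posterior precision equals prior precision plus data precision: 1/σ_n² = 1/σ₀² + n/σ².
So 1/σ₀² = 1/4.0816 − 16/68.7 = 0.245002 − 0.232897 = 0.012105.
Hence σ₀² = 1/0.012105 ≈ 82.6.

σ₀² = 82.6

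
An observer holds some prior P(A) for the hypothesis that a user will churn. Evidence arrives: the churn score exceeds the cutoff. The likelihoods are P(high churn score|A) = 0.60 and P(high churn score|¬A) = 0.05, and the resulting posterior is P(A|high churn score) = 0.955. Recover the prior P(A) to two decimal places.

Bayes' rule in odds form gives O(A|E) = O(A)·[P(E|A)/P(E|¬A)], hence O(A) = O(A|E)/LR.
Posterior odds = 0.955/(1−0.955) = 21.2222. LR = 0.60/0.05 = 12.0000.
Prior odds = 21.2222/12.0000 = 1.7685, so P(A) = 1.7685/(1+1.7685) ≈ 0.64.

P(A) = 0.64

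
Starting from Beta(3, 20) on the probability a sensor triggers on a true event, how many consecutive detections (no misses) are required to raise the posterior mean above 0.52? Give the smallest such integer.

k = 19

After k detections and 0 misses the posterior is Beta(3+k, 20), with mean (3+k)/(3+20+k).
Set (3+k)/(23+k) > 0.52 and solve: k > (0.52·23 − 3)/(1 − 0.52) = 18.667.
The smallest integer exceeding 18.667 is 19, and checking k=19: (22)/(42) = 0.5238 > 0.52.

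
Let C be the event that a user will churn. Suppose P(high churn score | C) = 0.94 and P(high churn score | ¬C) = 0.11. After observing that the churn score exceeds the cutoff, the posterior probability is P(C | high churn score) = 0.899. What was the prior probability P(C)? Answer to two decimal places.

In odds form, posterior odds = prior odds × likelihood ratio, so prior odds = posterior odds ÷ LR.
Posterior odds = 0.899/(1−0.899) = 8.9010. LR = 0.94/0.11 = 8.5455.
Prior odds = 8.9010/8.5455 = 1.0416, so P(C) = 1.0416/(1+1.0416) ≈ 0.51.

P(C) = 0.51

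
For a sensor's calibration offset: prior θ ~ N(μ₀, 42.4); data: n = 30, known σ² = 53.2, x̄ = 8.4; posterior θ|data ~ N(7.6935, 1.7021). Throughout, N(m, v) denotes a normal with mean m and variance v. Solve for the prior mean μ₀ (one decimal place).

With known observation variance, the Normal–Normal posterior has precision τ_n = τ₀ + n/σ² and mean μ_n = (τ₀μ₀ + (n/σ²)x̄)/τ_n.
Here τ₀ = 1/42.4 = 0.023585 and τ_data = 30/53.2 = 0.563910, so τ_n = 0.587495.
Rearranging for μ₀: μ₀ = (μ_n·τ_n − τ_data·x̄)/τ₀ = (7.6935·0.587495 − 0.563910·8.4) / 0.023585 = -0.216951/0.023585 ≈ -9.2.

μ₀ = -9.2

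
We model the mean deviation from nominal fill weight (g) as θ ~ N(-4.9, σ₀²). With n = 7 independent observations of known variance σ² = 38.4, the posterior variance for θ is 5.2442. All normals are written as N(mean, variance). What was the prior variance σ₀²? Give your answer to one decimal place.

For the Normal–Normal model with known σ², precisions add: τ_n = τ₀ + n/σ².
So 1/σ₀² = 1/5.2442 − 7/38.4 = 0.190687 − 0.182292 = 0.008395.
Hence σ₀² = 1/0.008395 ≈ 119.1.

σ₀² = 119.1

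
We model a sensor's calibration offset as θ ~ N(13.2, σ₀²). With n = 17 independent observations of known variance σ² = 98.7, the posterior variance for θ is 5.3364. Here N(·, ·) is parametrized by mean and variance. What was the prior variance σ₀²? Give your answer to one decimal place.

σ₀² = 66.0

Posterior precision equals prior precision plus data precision: 1/σ_n² = 1/σ₀² + n/σ².
So 1/σ₀² = 1/5.3364 − 17/98.7 = 0.187392 − 0.172239 = 0.015153.
Hence σ₀² = 1/0.015153 ≈ 66.0.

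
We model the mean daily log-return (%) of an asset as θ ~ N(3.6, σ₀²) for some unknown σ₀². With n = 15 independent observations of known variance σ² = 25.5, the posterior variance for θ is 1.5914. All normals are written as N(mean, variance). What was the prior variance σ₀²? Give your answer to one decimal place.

σ₀² = 24.9

For the Normal–Normal model with known σ², precisions add: τ_n = τ₀ + n/σ².
So 1/σ₀² = 1/1.5914 − 15/25.5 = 0.628378 − 0.588235 = 0.040143.
Hence σ₀² = 1/0.040143 ≈ 24.9.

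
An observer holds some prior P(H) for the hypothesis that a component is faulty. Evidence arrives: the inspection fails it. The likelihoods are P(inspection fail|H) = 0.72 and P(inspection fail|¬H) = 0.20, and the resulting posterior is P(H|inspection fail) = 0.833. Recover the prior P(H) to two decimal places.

P(H) = 0.58

In odds form, posterior odds = prior odds × likelihood ratio, so prior odds = posterior odds ÷ LR.
Posterior odds = 0.833/(1−0.833) = 4.9880. LR = 0.72/0.20 = 3.6000.
Prior odds = 4.9880/3.6000 = 1.3856, so P(H) = 1.3856/(1+1.3856) ≈ 0.58.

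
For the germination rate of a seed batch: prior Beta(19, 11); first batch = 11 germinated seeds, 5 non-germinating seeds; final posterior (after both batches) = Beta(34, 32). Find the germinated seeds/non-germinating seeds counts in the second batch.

Sequential conjugate updates are equivalent to a single update on the pooled data, so total successes = posterior α − prior α and total failures = posterior β − prior β.
Total across both batches: 34−19=15 germinated seeds, 32−11=21 non-germinating seeds.
Subtract the first batch: 15−11=4 germinated seeds and 21−5=16 non-germinating seeds.

4 germinated seeds and 16 non-germinating seeds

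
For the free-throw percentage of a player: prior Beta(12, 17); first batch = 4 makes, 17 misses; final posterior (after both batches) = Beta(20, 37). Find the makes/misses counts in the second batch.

Because Beta–binomial updating is additive in the counts, the combined data contributed (α_post−α_prior, β_post−β_prior) successes and failures.
Total across both batches: 20−12=8 makes, 37−17=20 misses.
Subtract the first batch: 8−4=4 makes and 20−17=3 misses.

4 makes and 3 misses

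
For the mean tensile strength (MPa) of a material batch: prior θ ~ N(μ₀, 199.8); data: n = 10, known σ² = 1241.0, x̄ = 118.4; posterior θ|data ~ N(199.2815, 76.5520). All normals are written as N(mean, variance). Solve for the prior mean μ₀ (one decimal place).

μ₀ = 329.5

The posterior mean is a precision-weighted average: μ_n = (τ₀μ₀ + τ_data·x̄)/(τ₀+τ_data), with τ₀=1/σ₀² and τ_data=n/σ².
Here τ₀ = 1/199.8 = 0.005005 and τ_data = 10/1241.0 = 0.008058, so τ_n = 0.013063.
Rearranging for μ₀: μ₀ = (μ_n·τ_n − τ_data·x̄)/τ₀ = (199.2815·0.013063 − 0.008058·118.4) / 0.005005 = 1.649147/0.005005 ≈ 329.5.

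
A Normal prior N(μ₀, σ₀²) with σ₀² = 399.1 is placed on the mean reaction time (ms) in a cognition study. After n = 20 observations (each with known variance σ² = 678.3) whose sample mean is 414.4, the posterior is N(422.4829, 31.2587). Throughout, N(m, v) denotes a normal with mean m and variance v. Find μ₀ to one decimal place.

μ₀ = 517.6

With known observation variance, the Normal–Normal posterior has precision τ_n = τ₀ + n/σ² and mean μ_n = (τ₀μ₀ + (n/σ²)x̄)/τ_n.
Here τ₀ = 1/399.1 = 0.002506 and τ_data = 20/678.3 = 0.029485, so τ_n = 0.031991.
Rearranging for μ₀: μ₀ = (μ_n·τ_n − τ_data·x̄)/τ₀ = (422.4829·0.031991 − 0.029485·414.4) / 0.002506 = 1.297066/0.002506 ≈ 517.6.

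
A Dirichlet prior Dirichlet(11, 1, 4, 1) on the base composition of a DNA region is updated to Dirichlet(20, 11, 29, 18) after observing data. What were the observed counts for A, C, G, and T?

For a Dirichlet(α) prior with multinomial counts c, the posterior is Dirichlet(α + c) componentwise.
Counts are posterior − prior componentwise: 20−11=9, 11−1=10, 29−4=25, 18−1=17.

counts (9, 10, 25, 17)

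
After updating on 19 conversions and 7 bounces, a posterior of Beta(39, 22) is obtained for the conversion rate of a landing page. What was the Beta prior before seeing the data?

Beta is conjugate to the binomial likelihood: posterior = Beta(α+s, β+f).
Subtract the data counts: 39−19=20, 22−7=15.

Beta(20, 15)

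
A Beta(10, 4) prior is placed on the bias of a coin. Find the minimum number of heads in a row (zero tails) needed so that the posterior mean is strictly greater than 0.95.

After k heads and 0 tails the posterior is Beta(10+k, 4), with mean (10+k)/(10+4+k).
Set (10+k)/(14+k) > 0.95 and solve: k > (0.95·14 − 10)/(1 − 0.95) = 66.000.
The smallest integer exceeding 66.000 is 67.

k = 67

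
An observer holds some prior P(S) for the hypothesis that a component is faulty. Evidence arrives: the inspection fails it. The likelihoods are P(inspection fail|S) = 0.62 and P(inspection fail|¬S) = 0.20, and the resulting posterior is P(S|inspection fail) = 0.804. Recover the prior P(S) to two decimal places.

In odds form, posterior odds = prior odds × likelihood ratio, so prior odds = posterior odds ÷ LR.
Posterior odds = 0.804/(1−0.804) = 4.1020. LR = 0.62/0.20 = 3.1000.
Prior odds = 4.1020/3.1000 = 1.3232, so P(S) = 1.3232/(1+1.3232) ≈ 0.57.

P(S) = 0.57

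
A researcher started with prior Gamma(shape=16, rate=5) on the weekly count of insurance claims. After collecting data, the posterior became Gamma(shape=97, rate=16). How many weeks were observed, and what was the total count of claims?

n = 11 weeks with total 81 claims

A Gamma(α, β) prior (rate parametrization) on a Poisson rate with n observations summing to S gives posterior Gamma(α+S, β+n).
Matching: Σxᵢ = 97 − 16 = 81 and n = 16 − 5 = 11.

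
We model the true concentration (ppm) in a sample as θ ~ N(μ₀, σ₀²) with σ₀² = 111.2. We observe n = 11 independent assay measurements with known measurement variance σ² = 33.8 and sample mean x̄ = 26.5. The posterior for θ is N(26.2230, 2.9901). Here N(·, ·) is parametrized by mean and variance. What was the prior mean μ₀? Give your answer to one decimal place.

The posterior mean is a precision-weighted average: μ_n = (τ₀μ₀ + τ_data·x̄)/(τ₀+τ_data), with τ₀=1/σ₀² and τ_data=n/σ².
Here τ₀ = 1/111.2 = 0.008993 and τ_data = 11/33.8 = 0.325444, so τ_n = 0.334437.
Rearranging for μ₀: μ₀ = (μ_n·τ_n − τ_data·x̄)/τ₀ = (26.2230·0.334437 − 0.325444·26.5) / 0.008993 = 0.145675/0.008993 ≈ 16.2.

μ₀ = 16.2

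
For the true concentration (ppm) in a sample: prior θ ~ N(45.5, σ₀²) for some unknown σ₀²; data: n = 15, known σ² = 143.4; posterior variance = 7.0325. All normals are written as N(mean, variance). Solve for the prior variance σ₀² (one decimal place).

σ₀² = 26.6

Posterior precision equals prior precision plus data precision: 1/σ_n² = 1/σ₀² + n/σ².
So 1/σ₀² = 1/7.0325 − 15/143.4 = 0.142197 − 0.104603 = 0.037594.
Hence σ₀² = 1/0.037594 ≈ 26.6.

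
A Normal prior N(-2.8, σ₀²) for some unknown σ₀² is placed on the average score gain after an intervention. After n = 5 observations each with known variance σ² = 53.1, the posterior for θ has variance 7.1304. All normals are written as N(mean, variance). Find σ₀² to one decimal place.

For the Normal–Normal model with known σ², precisions add: τ_n = τ₀ + n/σ².
So 1/σ₀² = 1/7.1304 − 5/53.1 = 0.140245 − 0.094162 = 0.046083.
Hence σ₀² = 1/0.046083 ≈ 21.7.

σ₀² = 21.7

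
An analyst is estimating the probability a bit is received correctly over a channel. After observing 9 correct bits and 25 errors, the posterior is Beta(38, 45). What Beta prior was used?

Beta is conjugate to the binomial likelihood: posterior = Beta(a+s, b+f).
So a = 38 − 9 = 29 and b = 45 − 25 = 20.

Beta(29, 20)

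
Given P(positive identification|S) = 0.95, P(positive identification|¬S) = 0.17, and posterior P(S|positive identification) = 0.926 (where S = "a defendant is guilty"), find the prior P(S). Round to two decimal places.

In odds form, posterior odds = prior odds × likelihood ratio, so prior odds = posterior odds ÷ LR.
Posterior odds = 0.926/(1−0.926) = 12.5135. LR = 0.95/0.17 = 5.5882.
Prior odds = 12.5135/5.5882 = 2.2393, so P(S) = 2.2393/(1+2.2393) ≈ 0.69.

P(S) = 0.69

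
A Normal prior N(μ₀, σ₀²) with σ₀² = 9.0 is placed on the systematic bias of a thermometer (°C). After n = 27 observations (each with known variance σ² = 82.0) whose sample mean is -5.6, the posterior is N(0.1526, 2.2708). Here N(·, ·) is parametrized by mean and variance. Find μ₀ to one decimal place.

μ₀ = 17.2

The posterior mean is a precision-weighted average: μ_n = (τ₀μ₀ + τ_data·x̄)/(τ₀+τ_data), with τ₀=1/σ₀² and τ_data=n/σ².
Here τ₀ = 1/9.0 = 0.111111 and τ_data = 27/82.0 = 0.329268, so τ_n = 0.440379.
Rearranging for μ₀: μ₀ = (μ_n·τ_n − τ_data·x̄)/τ₀ = (0.1526·0.440379 − 0.329268·-5.6) / 0.111111 = 1.911103/0.111111 ≈ 17.2.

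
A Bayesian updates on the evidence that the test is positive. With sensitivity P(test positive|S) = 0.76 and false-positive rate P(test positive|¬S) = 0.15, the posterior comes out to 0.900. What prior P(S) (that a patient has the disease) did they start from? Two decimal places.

P(S) = 0.64

In odds form, posterior odds = prior odds × likelihood ratio, so prior odds = posterior odds ÷ LR.
Posterior odds = 0.900/(1−0.900) = 9.0000. LR = 0.76/0.15 = 5.0667.
Prior odds = 9.0000/5.0667 = 1.7763, so P(S) = 1.7763/(1+1.7763) ≈ 0.64.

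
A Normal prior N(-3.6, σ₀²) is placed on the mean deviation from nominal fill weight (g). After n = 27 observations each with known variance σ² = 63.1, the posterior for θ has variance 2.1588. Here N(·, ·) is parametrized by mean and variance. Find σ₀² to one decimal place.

σ₀² = 28.3

For the Normal–Normal model with known σ², precisions add: τ_n = τ₀ + n/σ².
So 1/σ₀² = 1/2.1588 − 27/63.1 = 0.463220 − 0.427892 = 0.035328.
Hence σ₀² = 1/0.035328 ≈ 28.3.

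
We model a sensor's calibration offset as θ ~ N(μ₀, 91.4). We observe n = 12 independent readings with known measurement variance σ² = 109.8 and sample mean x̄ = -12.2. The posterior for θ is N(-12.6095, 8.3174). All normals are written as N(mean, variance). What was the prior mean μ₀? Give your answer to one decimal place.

With known observation variance, the Normal–Normal posterior has precision τ_n = τ₀ + n/σ² and mean μ_n = (τ₀μ₀ + (n/σ²)x̄)/τ_n.
Here τ₀ = 1/91.4 = 0.010941 and τ_data = 12/109.8 = 0.109290, so τ_n = 0.120231.
Rearranging for μ₀: μ₀ = (μ_n·τ_n − τ_data·x̄)/τ₀ = (-12.6095·0.120231 − 0.109290·-12.2) / 0.010941 = -0.182715/0.010941 ≈ -16.7.

μ₀ = -16.7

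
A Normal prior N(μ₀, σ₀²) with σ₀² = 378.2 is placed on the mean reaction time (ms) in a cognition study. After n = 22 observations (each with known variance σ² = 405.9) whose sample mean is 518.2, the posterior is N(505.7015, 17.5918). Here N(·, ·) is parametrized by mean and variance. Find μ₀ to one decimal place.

μ₀ = 249.5

The posterior mean is a precision-weighted average: μ_n = (τ₀μ₀ + τ_data·x̄)/(τ₀+τ_data), with τ₀=1/σ₀² and τ_data=n/σ².
Here τ₀ = 1/378.2 = 0.002644 and τ_data = 22/405.9 = 0.054201, so τ_n = 0.056845.
Rearranging for μ₀: μ₀ = (μ_n·τ_n − τ_data·x̄)/τ₀ = (505.7015·0.056845 − 0.054201·518.2) / 0.002644 = 0.659644/0.002644 ≈ 249.5.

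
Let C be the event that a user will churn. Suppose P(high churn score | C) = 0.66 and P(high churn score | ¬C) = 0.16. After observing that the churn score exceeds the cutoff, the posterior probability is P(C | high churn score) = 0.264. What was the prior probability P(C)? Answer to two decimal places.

P(C) = 0.08

In odds form, posterior odds = prior odds × likelihood ratio, so prior odds = posterior odds ÷ LR.
Posterior odds = 0.264/(1−0.264) = 0.3587. LR = 0.66/0.16 = 4.1250.
Prior odds = 0.3587/4.1250 = 0.0870, so P(C) = 0.0870/(1+0.0870) ≈ 0.08.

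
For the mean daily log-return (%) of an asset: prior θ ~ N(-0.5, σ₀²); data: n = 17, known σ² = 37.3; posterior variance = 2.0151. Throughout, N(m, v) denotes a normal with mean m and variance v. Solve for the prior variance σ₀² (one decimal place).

For the Normal–Normal model with known σ², precisions add: τ_n = τ₀ + n/σ².
So 1/σ₀² = 1/2.0151 − 17/37.3 = 0.496253 − 0.455764 = 0.040489.
Hence σ₀² = 1/0.040489 ≈ 24.7.

σ₀² = 24.7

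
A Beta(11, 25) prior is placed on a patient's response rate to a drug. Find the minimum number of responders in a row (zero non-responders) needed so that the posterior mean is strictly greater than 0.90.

k = 215

After k responders and 0 non-responders the posterior is Beta(11+k, 25), with mean (11+k)/(11+25+k).
Set (11+k)/(36+k) > 0.90 and solve: k > (0.90·36 − 11)/(1 − 0.90) = 214.000.
The smallest integer exceeding 214.000 is 215, and checking k=215: (226)/(251) = 0.9004 > 0.90.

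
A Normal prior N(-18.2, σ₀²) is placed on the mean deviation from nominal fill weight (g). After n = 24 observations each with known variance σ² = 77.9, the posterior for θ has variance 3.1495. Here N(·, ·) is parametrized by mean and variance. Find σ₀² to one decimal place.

For the Normal–Normal model with known σ², precisions add: τ_n = τ₀ + n/σ².
So 1/σ₀² = 1/3.1495 − 24/77.9 = 0.317511 − 0.308087 = 0.009424.
Hence σ₀² = 1/0.009424 ≈ 106.1.

σ₀² = 106.1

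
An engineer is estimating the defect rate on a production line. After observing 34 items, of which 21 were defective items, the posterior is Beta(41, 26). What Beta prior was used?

Beta(20, 13)

Under Beta–binomial conjugacy the posterior parameters are (a+s, b+f).
So a = 41 − 21 = 20 and b = 26 − 13 = 13.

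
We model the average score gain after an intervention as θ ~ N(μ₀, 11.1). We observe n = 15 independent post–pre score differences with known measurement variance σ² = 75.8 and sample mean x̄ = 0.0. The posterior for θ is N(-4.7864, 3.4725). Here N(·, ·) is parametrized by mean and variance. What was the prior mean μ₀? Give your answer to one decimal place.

The posterior mean is a precision-weighted average: μ_n = (τ₀μ₀ + τ_data·x̄)/(τ₀+τ_data), with τ₀=1/σ₀² and τ_data=n/σ².
Here τ₀ = 1/11.1 = 0.090090 and τ_data = 15/75.8 = 0.197889, so τ_n = 0.287979.
Rearranging for μ₀: μ₀ = (μ_n·τ_n − τ_data·x̄)/τ₀ = (-4.7864·0.287979 − 0.197889·0.0) / 0.090090 = -1.378383/0.090090 ≈ -15.3.

μ₀ = -15.3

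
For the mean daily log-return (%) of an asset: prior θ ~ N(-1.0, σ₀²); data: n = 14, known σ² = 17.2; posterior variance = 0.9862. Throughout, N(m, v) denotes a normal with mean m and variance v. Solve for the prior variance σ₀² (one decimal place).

σ₀² = 5.0

Posterior precision equals prior precision plus data precision: 1/σ_n² = 1/σ₀² + n/σ².
So 1/σ₀² = 1/0.9862 − 14/17.2 = 1.013993 − 0.813953 = 0.200040.
Hence σ₀² = 1/0.200040 ≈ 5.0.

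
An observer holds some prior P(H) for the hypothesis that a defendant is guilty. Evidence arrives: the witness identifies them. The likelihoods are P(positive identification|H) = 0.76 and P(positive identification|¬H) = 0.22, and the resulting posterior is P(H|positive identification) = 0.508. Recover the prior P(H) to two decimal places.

In odds form, posterior odds = prior odds × likelihood ratio, so prior odds = posterior odds ÷ LR.
Posterior odds = 0.508/(1−0.508) = 1.0325. LR = 0.76/0.22 = 3.4545.
Prior odds = 1.0325/3.4545 = 0.2989, so P(H) = 0.2989/(1+0.2989) ≈ 0.23.

P(H) = 0.23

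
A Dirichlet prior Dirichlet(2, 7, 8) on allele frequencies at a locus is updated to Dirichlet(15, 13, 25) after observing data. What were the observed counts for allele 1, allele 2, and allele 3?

For a Dirichlet(α) prior with multinomial counts c, the posterior is Dirichlet(α + c) componentwise.
Counts are posterior − prior componentwise: 15−2=13, 13−7=6, 25−8=17.

counts (13, 6, 17)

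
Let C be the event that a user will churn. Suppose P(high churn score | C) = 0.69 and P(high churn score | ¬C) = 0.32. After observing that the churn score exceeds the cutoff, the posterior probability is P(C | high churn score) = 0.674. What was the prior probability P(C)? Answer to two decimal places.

P(C) = 0.49

Bayes' rule in odds form gives O(C|E) = O(C)·[P(E|C)/P(E|¬C)], hence O(C) = O(C|E)/LR.
Posterior odds = 0.674/(1−0.674) = 2.0675. LR = 0.69/0.32 = 2.1562.
Prior odds = 2.0675/2.1562 = 0.9589, so P(C) = 0.9589/(1+0.9589) ≈ 0.49.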